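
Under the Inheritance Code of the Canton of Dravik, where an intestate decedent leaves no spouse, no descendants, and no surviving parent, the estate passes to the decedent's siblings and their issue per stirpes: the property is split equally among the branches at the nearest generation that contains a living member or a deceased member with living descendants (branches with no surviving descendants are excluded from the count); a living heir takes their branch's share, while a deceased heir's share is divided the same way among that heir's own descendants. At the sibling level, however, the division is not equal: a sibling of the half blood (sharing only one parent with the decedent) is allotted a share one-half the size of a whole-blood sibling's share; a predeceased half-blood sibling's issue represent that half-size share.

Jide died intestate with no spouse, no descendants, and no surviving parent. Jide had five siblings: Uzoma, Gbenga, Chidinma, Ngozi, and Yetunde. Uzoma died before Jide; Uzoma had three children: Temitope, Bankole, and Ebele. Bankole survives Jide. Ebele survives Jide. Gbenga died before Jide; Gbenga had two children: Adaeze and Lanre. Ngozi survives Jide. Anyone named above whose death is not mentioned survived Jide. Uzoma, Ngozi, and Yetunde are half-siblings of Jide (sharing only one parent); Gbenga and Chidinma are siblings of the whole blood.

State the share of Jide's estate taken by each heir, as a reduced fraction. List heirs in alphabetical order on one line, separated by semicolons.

Adaeze 1/7; Bankole 1/21; Chidinma 2/7; Ebele 1/21; Lanre 1/7; Ngozi 1/7; Temitope 1/21; Yetunde 1/7

No spouse, descendants, or parent survives, so the estate passes to Jide's siblings per stirpes.
Half-blood siblings count for one-half the weight of whole-blood siblings at the initial division.
Dividing 1 in proportion to weights (total weight 7/2): Uzoma (weight 1/2) → 1/7; Gbenga (weight 1) → 2/7; Chidinma (weight 1) → 2/7; Ngozi (weight 1/2) → 1/7; Yetunde (weight 1/2) → 1/7.
Uzoma predeceased; the 1/7 allotted to Uzoma's branch passes to Uzoma's issue by representation.
The 1/7 is divided into 3 equal shares of 1/21 among Temitope, Bankole, Ebele.
Temitope is living and takes 1/21.
Bankole is living and takes 1/21.
Ebele is living and takes 1/21.
Gbenga predeceased; the 2/7 allotted to Gbenga's branch passes to Gbenga's issue by representation.
The 2/7 is divided into 2 equal shares of 1/7 among Adaeze, Lanre.
Adaeze is living and takes 1/7.
Lanre is living and takes 1/7.
Chidinma is living and takes 2/7.
Ngozi is living and takes 1/7.
Yetunde is living and takes 1/7.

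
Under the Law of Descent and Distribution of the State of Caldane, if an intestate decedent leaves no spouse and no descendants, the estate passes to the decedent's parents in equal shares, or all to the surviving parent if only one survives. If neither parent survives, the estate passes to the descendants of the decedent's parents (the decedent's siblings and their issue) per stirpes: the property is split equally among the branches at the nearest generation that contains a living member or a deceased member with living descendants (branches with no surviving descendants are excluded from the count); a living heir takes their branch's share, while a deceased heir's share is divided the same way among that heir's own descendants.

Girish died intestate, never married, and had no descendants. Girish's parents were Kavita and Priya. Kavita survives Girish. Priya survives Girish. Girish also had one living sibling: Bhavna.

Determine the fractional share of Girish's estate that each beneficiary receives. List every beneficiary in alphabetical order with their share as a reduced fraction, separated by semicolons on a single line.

Both parents survive, so Kavita and Priya each take 1/2. The siblings take nothing because a surviving parent has priority.

Kavita 1/2; Priya 1/2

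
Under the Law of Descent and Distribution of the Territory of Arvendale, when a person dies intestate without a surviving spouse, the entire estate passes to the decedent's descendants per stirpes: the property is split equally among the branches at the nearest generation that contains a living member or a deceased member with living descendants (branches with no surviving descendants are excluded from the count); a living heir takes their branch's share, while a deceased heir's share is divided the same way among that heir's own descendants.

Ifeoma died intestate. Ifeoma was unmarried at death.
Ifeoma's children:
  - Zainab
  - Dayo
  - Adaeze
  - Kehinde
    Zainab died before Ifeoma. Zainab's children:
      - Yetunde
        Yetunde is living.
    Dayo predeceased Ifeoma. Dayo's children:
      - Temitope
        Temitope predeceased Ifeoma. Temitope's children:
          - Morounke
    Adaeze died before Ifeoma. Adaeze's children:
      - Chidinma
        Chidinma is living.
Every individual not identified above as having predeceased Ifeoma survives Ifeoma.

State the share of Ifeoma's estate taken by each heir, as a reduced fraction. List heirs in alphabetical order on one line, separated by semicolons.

There is no surviving spouse, so the entire estate passes to Ifeoma's descendants per stirpes.
The estate is divided into 4 equal shares of 1/4 among Zainab, Dayo, Adaeze, Kehinde.
Zainab predeceased; the 1/4 allotted to Zainab's branch passes to Zainab's issue by representation.
Yetunde is the sole taker at this level and receives the full 1/4.
Dayo predeceased; the 1/4 allotted to Dayo's branch passes to Dayo's issue by representation.
Temitope's line is the sole branch at this level, so the full 1/4 passes to Temitope's issue by representation.
Morounke is the sole taker at this level and receives the full 1/4.
Adaeze predeceased; the 1/4 allotted to Adaeze's branch passes to Adaeze's issue by representation.
Chidinma is the sole taker at this level and receives the full 1/4.
Kehinde is living and takes 1/4.

Chidinma 1/4; Kehinde 1/4; Morounke 1/4; Yetunde 1/4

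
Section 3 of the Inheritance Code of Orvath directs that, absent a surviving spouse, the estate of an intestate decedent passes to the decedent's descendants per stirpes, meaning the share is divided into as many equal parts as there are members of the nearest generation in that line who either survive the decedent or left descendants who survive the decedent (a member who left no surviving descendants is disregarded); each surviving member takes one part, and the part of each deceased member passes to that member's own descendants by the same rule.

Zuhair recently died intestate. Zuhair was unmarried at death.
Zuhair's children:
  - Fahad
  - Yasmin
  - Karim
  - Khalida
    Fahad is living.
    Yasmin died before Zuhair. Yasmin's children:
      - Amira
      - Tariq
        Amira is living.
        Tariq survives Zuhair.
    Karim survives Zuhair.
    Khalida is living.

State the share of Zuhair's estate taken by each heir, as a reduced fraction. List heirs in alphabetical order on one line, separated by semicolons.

There is no surviving spouse, so the entire estate passes to Zuhair's descendants per stirpes.
The estate is divided into 4 equal shares of 1/4 among Fahad, Yasmin, Karim, Khalida.
Fahad is living and takes 1/4.
Yasmin predeceased; the 1/4 allotted to Yasmin's branch passes to Yasmin's issue by representation.
The 1/4 is divided into 2 equal shares of 1/8 among Amira, Tariq.
Amira is living and takes 1/8.
Tariq is living and takes 1/8.
Karim is living and takes 1/4.
Khalida is living and takes 1/4.

Amira 1/8; Fahad 1/4; Karim 1/4; Khalida 1/4; Tariq 1/8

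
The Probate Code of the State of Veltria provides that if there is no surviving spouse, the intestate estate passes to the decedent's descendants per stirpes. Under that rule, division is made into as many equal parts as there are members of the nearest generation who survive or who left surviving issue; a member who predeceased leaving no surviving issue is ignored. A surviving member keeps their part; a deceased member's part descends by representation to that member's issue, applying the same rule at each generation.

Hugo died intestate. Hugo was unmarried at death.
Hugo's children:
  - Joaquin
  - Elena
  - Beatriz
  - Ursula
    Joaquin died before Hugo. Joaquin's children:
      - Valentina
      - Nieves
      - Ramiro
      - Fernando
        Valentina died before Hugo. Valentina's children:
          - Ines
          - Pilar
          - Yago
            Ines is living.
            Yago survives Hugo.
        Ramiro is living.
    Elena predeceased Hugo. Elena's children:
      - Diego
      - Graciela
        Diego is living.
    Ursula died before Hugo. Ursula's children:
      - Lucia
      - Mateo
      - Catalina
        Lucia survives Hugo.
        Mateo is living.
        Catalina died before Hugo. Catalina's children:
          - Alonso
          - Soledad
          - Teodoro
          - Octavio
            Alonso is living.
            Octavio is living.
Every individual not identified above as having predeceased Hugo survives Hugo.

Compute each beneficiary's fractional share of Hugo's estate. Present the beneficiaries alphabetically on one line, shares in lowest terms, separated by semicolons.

Alonso 1/48; Beatriz 1/4; Diego 1/8; Fernando 1/16; Graciela 1/8; Ines 1/48; Lucia 1/12; Mateo 1/12; Nieves 1/16; Octavio 1/48; Pilar 1/48; Ramiro 1/16; Soledad 1/48; Teodoro 1/48; Yago 1/48

There is no surviving spouse, so the entire estate passes to Hugo's descendants per stirpes.
The estate is divided into 4 equal shares of 1/4 among Joaquin, Elena, Beatriz, Ursula.
Joaquin predeceased; the 1/4 allotted to Joaquin's branch passes to Joaquin's issue by representation.
The 1/4 is divided into 4 equal shares of 1/16 among Valentina, Nieves, Ramiro, Fernando.
Valentina predeceased; the 1/16 allotted to Valentina's branch passes to Valentina's issue by representation.
The 1/16 is divided into 3 equal shares of 1/48 among Ines, Pilar, Yago.
Ines is living and takes 1/48.
Pilar is living and takes 1/48.
Yago is living and takes 1/48.
Nieves is living and takes 1/16.
Ramiro is living and takes 1/16.
Fernando is living and takes 1/16.
Elena predeceased; the 1/4 allotted to Elena's branch passes to Elena's issue by representation.
The 1/4 is divided into 2 equal shares of 1/8 among Diego, Graciela.
Diego is living and takes 1/8.
Graciela is living and takes 1/8.
Beatriz is living and takes 1/4.
Ursula predeceased; the 1/4 allotted to Ursula's branch passes to Ursula's issue by representation.
The 1/4 is divided into 3 equal shares of 1/12 among Lucia, Mateo, Catalina.
Lucia is living and takes 1/12.
Mateo is living and takes 1/12.
Catalina predeceased; the 1/12 allotted to Catalina's branch passes to Catalina's issue by representation.
The 1/12 is divided into 4 equal shares of 1/48 among Alonso, Soledad, Teodoro, Octavio.
Alonso is living and takes 1/48.
Soledad is living and takes 1/48.
Teodoro is living and takes 1/48.
Octavio is living and takes 1/48.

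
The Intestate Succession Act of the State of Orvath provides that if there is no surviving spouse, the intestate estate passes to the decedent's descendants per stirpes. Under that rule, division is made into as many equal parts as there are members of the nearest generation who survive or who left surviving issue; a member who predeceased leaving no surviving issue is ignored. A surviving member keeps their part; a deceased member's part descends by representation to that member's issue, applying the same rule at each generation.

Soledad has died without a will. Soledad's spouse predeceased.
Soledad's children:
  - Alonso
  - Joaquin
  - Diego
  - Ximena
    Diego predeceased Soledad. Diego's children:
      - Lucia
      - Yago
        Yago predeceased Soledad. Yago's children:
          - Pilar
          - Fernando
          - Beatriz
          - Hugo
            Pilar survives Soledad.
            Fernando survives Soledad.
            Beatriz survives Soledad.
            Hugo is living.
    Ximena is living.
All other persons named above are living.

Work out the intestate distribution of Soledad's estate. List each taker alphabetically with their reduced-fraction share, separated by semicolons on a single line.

Alonso 1/4; Beatriz 1/32; Fernando 1/32; Hugo 1/32; Joaquin 1/4; Lucia 1/8; Pilar 1/32; Ximena 1/4

There is no surviving spouse, so the entire estate passes to Soledad's descendants per stirpes.
The estate is divided into 4 equal shares of 1/4 among Alonso, Joaquin, Diego, Ximena.
Alonso is living and takes 1/4.
Joaquin is living and takes 1/4.
Diego predeceased; the 1/4 allotted to Diego's branch passes to Diego's issue by representation.
The 1/4 is divided into 2 equal shares of 1/8 among Lucia, Yago.
Lucia is living and takes 1/8.
Yago predeceased; the 1/8 allotted to Yago's branch passes to Yago's issue by representation.
The 1/8 is divided into 4 equal shares of 1/32 among Pilar, Fernando, Beatriz, Hugo.
Pilar is living and takes 1/32.
Fernando is living and takes 1/32.
Beatriz is living and takes 1/32.
Hugo is living and takes 1/32.
Ximena is living and takes 1/4.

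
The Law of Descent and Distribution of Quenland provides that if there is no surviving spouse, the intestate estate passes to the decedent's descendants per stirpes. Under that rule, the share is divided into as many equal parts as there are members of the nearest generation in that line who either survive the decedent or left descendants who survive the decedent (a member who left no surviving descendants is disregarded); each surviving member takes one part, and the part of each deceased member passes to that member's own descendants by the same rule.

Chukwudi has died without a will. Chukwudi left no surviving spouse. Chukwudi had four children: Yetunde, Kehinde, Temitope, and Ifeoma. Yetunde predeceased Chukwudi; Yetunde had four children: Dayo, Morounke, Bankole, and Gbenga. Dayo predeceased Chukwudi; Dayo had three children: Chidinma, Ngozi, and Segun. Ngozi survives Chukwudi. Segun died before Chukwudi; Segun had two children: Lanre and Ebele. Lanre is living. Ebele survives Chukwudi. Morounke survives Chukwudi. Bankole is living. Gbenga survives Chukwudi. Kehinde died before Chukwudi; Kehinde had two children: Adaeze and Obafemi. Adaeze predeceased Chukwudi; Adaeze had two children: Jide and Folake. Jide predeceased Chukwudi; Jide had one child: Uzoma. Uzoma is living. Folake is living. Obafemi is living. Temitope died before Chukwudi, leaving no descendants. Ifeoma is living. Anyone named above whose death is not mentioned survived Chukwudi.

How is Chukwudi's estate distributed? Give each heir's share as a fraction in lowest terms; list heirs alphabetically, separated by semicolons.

Bankole 1/12; Chidinma 1/36; Ebele 1/72; Folake 1/12; Gbenga 1/12; Ifeoma 1/3; Lanre 1/72; Morounke 1/12; Ngozi 1/36; Obafemi 1/6; Uzoma 1/12

There is no surviving spouse, so the entire estate passes to Chukwudi's descendants per stirpes.
Temitope left no surviving issue, so that branch lapses and is disregarded.
The estate is divided into 3 equal shares of 1/3 among Yetunde, Kehinde, Ifeoma.
Yetunde predeceased; the 1/3 allotted to Yetunde's branch passes to Yetunde's issue by representation.
The 1/3 is divided into 4 equal shares of 1/12 among Dayo, Morounke, Bankole, Gbenga.
Dayo predeceased; the 1/12 allotted to Dayo's branch passes to Dayo's issue by representation.
The 1/12 is divided into 3 equal shares of 1/36 among Chidinma, Ngozi, Segun.
Chidinma is living and takes 1/36.
Ngozi is living and takes 1/36.
Segun predeceased; the 1/36 allotted to Segun's branch passes to Segun's issue by representation.
The 1/36 is divided into 2 equal shares of 1/72 among Lanre, Ebele.
Lanre is living and takes 1/72.
Ebele is living and takes 1/72.
Morounke is living and takes 1/12.
Bankole is living and takes 1/12.
Gbenga is living and takes 1/12.
Kehinde predeceased; the 1/3 allotted to Kehinde's branch passes to Kehinde's issue by representation.
The 1/3 is divided into 2 equal shares of 1/6 among Adaeze, Obafemi.
Adaeze predeceased; the 1/6 allotted to Adaeze's branch passes to Adaeze's issue by representation.
The 1/6 is divided into 2 equal shares of 1/12 among Jide, Folake.
Jide predeceased; the 1/12 allotted to Jide's branch passes to Jide's issue by representation.
Uzoma is the sole taker at this level and receives the full 1/12.
Folake is living and takes 1/12.
Obafemi is living and takes 1/6.
Ifeoma is living and takes 1/3.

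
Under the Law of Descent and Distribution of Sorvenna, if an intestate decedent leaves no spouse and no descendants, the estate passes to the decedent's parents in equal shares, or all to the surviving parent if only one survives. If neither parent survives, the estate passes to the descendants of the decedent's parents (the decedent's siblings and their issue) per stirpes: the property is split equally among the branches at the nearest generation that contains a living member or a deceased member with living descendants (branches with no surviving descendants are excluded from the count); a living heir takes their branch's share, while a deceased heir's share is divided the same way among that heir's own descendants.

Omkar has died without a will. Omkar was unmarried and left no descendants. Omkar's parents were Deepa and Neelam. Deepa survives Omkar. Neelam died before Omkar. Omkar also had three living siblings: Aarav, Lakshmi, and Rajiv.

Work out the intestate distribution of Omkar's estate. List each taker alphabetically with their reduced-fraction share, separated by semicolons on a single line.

Deepa 1

Only one parent, Deepa, survives, so Deepa takes the entire estate. The siblings take nothing because a surviving parent has priority.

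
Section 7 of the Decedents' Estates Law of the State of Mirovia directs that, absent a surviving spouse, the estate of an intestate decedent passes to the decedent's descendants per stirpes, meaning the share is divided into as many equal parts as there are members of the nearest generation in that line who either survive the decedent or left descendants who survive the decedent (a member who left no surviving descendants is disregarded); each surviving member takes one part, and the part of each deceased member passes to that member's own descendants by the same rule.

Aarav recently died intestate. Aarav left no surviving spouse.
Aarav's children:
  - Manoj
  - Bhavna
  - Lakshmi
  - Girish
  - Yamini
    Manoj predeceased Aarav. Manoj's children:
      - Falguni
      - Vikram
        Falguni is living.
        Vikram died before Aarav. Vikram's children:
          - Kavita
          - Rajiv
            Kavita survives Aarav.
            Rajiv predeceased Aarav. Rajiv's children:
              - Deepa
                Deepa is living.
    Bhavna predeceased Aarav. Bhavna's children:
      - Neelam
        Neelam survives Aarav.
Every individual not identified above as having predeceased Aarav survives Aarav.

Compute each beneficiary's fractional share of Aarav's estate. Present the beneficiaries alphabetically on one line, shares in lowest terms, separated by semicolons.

There is no surviving spouse, so the entire estate passes to Aarav's descendants per stirpes.
The estate is divided into 5 equal shares of 1/5 among Manoj, Bhavna, Lakshmi, Girish, Yamini.
Manoj predeceased; the 1/5 allotted to Manoj's branch passes to Manoj's issue by representation.
The 1/5 is divided into 2 equal shares of 1/10 among Falguni, Vikram.
Falguni is living and takes 1/10.
Vikram predeceased; the 1/10 allotted to Vikram's branch passes to Vikram's issue by representation.
The 1/10 is divided into 2 equal shares of 1/20 among Kavita, Rajiv.
Kavita is living and takes 1/20.
Rajiv predeceased; the 1/20 allotted to Rajiv's branch passes to Rajiv's issue by representation.
Deepa is the sole taker at this level and receives the full 1/20.
Bhavna predeceased; the 1/5 allotted to Bhavna's branch passes to Bhavna's issue by representation.
Neelam is the sole taker at this level and receives the full 1/5.
Lakshmi is living and takes 1/5.
Girish is living and takes 1/5.
Yamini is living and takes 1/5.

Deepa 1/20; Falguni 1/10; Girish 1/5; Kavita 1/20; Lakshmi 1/5; Neelam 1/5; Yamini 1/5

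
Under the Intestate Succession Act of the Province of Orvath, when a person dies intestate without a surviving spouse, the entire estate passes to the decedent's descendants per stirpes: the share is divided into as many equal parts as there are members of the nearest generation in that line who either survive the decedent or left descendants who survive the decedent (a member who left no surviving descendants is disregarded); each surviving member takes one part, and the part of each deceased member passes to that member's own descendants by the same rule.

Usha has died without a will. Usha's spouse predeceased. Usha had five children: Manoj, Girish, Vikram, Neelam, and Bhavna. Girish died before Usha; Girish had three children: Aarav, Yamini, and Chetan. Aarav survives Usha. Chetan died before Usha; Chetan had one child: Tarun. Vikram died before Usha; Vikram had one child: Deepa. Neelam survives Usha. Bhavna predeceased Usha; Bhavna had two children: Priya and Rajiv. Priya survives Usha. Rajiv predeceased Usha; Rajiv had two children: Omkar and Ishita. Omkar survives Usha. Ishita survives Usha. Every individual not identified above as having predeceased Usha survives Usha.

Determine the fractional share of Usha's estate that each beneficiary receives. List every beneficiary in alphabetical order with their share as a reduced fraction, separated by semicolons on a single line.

There is no surviving spouse, so the entire estate passes to Usha's descendants per stirpes.
The estate is divided into 5 equal shares of 1/5 among Manoj, Girish, Vikram, Neelam, Bhavna.
Manoj is living and takes 1/5.
Girish predeceased; the 1/5 allotted to Girish's branch passes to Girish's issue by representation.
The 1/5 is divided into 3 equal shares of 1/15 among Aarav, Yamini, Chetan.
Aarav is living and takes 1/15.
Yamini is living and takes 1/15.
Chetan predeceased; the 1/15 allotted to Chetan's branch passes to Chetan's issue by representation.
Tarun is the sole taker at this level and receives the full 1/15.
Vikram predeceased; the 1/5 allotted to Vikram's branch passes to Vikram's issue by representation.
Deepa is the sole taker at this level and receives the full 1/5.
Neelam is living and takes 1/5.
Bhavna predeceased; the 1/5 allotted to Bhavna's branch passes to Bhavna's issue by representation.
The 1/5 is divided into 2 equal shares of 1/10 among Priya, Rajiv.
Priya is living and takes 1/10.
Rajiv predeceased; the 1/10 allotted to Rajiv's branch passes to Rajiv's issue by representation.
The 1/10 is divided into 2 equal shares of 1/20 among Omkar, Ishita.
Omkar is living and takes 1/20.
Ishita is living and takes 1/20.

Aarav 1/15; Deepa 1/5; Ishita 1/20; Manoj 1/5; Neelam 1/5; Omkar 1/20; Priya 1/10; Tarun 1/15; Yamini 1/15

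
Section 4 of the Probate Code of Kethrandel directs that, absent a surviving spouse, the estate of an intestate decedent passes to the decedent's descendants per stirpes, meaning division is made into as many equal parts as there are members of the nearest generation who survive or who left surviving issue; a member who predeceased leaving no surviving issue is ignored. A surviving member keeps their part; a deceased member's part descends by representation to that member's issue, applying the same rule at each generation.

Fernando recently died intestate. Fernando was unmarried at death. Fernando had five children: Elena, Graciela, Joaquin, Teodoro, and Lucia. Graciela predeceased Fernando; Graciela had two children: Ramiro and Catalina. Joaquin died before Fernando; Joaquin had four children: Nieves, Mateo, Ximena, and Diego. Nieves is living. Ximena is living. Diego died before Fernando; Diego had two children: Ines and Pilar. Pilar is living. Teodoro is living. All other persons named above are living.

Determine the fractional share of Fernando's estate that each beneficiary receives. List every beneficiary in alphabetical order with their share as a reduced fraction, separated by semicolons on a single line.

There is no surviving spouse, so the entire estate passes to Fernando's descendants per stirpes.
The estate is divided into 5 equal shares of 1/5 among Elena, Graciela, Joaquin, Teodoro, Lucia.
Elena is living and takes 1/5.
Graciela predeceased; the 1/5 allotted to Graciela's branch passes to Graciela's issue by representation.
The 1/5 is divided into 2 equal shares of 1/10 among Ramiro, Catalina.
Ramiro is living and takes 1/10.
Catalina is living and takes 1/10.
Joaquin predeceased; the 1/5 allotted to Joaquin's branch passes to Joaquin's issue by representation.
The 1/5 is divided into 4 equal shares of 1/20 among Nieves, Mateo, Ximena, Diego.
Nieves is living and takes 1/20.
Mateo is living and takes 1/20.
Ximena is living and takes 1/20.
Diego predeceased; the 1/20 allotted to Diego's branch passes to Diego's issue by representation.
The 1/20 is divided into 2 equal shares of 1/40 among Ines, Pilar.
Ines is living and takes 1/40.
Pilar is living and takes 1/40.
Teodoro is living and takes 1/5.
Lucia is living and takes 1/5.

Catalina 1/10; Elena 1/5; Ines 1/40; Lucia 1/5; Mateo 1/20; Nieves 1/20; Pilar 1/40; Ramiro 1/10; Teodoro 1/5; Ximena 1/20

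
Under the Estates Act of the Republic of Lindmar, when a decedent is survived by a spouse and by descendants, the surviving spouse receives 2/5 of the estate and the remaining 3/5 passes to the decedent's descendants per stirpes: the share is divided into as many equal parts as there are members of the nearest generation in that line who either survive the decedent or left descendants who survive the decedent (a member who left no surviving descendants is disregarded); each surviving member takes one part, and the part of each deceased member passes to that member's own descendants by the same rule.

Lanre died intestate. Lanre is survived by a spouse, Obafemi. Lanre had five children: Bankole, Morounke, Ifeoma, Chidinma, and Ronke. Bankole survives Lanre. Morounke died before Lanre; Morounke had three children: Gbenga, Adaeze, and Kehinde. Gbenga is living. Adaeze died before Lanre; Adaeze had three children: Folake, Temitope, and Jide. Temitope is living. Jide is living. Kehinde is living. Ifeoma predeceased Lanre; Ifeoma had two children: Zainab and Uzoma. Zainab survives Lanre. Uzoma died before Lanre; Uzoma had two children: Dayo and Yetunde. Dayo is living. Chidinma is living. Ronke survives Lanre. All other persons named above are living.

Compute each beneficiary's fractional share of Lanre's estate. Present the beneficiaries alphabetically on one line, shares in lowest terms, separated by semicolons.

Bankole 3/25; Chidinma 3/25; Dayo 3/100; Folake 1/75; Gbenga 1/25; Jide 1/75; Kehinde 1/25; Obafemi 2/5; Ronke 3/25; Temitope 1/75; Yetunde 3/100; Zainab 3/50

Obafemi, as surviving spouse, takes 2/5.
The remaining 3/5 passes to Lanre's descendants per stirpes.
The 3/5 is divided into 5 equal shares of 3/25 among Bankole, Morounke, Ifeoma, Chidinma, Ronke.
Bankole is living and takes 3/25.
Morounke predeceased; the 3/25 allotted to Morounke's branch passes to Morounke's issue by representation.
The 3/25 is divided into 3 equal shares of 1/25 among Gbenga, Adaeze, Kehinde.
Gbenga is living and takes 1/25.
Adaeze predeceased; the 1/25 allotted to Adaeze's branch passes to Adaeze's issue by representation.
The 1/25 is divided into 3 equal shares of 1/75 among Folake, Temitope, Jide.
Folake is living and takes 1/75.
Temitope is living and takes 1/75.
Jide is living and takes 1/75.
Kehinde is living and takes 1/25.
Ifeoma predeceased; the 3/25 allotted to Ifeoma's branch passes to Ifeoma's issue by representation.
The 3/25 is divided into 2 equal shares of 3/50 among Zainab, Uzoma.
Zainab is living and takes 3/50.
Uzoma predeceased; the 3/50 allotted to Uzoma's branch passes to Uzoma's issue by representation.
The 3/50 is divided into 2 equal shares of 3/100 among Dayo, Yetunde.
Dayo is living and takes 3/100.
Yetunde is living and takes 3/100.
Chidinma is living and takes 3/25.
Ronke is living and takes 3/25.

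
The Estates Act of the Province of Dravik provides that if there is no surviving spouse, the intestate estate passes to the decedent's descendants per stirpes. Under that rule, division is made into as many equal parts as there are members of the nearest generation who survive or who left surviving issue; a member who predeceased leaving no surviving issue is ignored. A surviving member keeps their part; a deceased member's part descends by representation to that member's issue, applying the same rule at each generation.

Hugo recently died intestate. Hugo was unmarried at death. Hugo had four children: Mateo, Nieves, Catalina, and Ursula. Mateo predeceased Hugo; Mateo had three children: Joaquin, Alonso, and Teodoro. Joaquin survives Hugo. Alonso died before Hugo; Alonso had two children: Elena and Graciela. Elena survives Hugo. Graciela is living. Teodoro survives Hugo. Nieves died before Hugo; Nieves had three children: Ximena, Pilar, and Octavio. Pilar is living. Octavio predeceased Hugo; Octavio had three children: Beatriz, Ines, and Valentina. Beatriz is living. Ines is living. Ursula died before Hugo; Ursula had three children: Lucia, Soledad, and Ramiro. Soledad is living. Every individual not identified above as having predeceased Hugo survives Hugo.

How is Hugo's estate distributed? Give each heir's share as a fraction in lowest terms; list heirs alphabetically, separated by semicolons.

There is no surviving spouse, so the entire estate passes to Hugo's descendants per stirpes.
The estate is divided into 4 equal shares of 1/4 among Mateo, Nieves, Catalina, Ursula.
Mateo predeceased; the 1/4 allotted to Mateo's branch passes to Mateo's issue by representation.
The 1/4 is divided into 3 equal shares of 1/12 among Joaquin, Alonso, Teodoro.
Joaquin is living and takes 1/12.
Alonso predeceased; the 1/12 allotted to Alonso's branch passes to Alonso's issue by representation.
The 1/12 is divided into 2 equal shares of 1/24 among Elena, Graciela.
Elena is living and takes 1/24.
Graciela is living and takes 1/24.
Teodoro is living and takes 1/12.
Nieves predeceased; the 1/4 allotted to Nieves's branch passes to Nieves's issue by representation.
The 1/4 is divided into 3 equal shares of 1/12 among Ximena, Pilar, Octavio.
Ximena is living and takes 1/12.
Pilar is living and takes 1/12.
Octavio predeceased; the 1/12 allotted to Octavio's branch passes to Octavio's issue by representation.
The 1/12 is divided into 3 equal shares of 1/36 among Beatriz, Ines, Valentina.
Beatriz is living and takes 1/36.
Ines is living and takes 1/36.
Valentina is living and takes 1/36.
Catalina is living and takes 1/4.
Ursula predeceased; the 1/4 allotted to Ursula's branch passes to Ursula's issue by representation.
The 1/4 is divided into 3 equal shares of 1/12 among Lucia, Soledad, Ramiro.
Lucia is living and takes 1/12.
Soledad is living and takes 1/12.
Ramiro is living and takes 1/12.

Beatriz 1/36; Catalina 1/4; Elena 1/24; Graciela 1/24; Ines 1/36; Joaquin 1/12; Lucia 1/12; Pilar 1/12; Ramiro 1/12; Soledad 1/12; Teodoro 1/12; Valentina 1/36; Ximena 1/12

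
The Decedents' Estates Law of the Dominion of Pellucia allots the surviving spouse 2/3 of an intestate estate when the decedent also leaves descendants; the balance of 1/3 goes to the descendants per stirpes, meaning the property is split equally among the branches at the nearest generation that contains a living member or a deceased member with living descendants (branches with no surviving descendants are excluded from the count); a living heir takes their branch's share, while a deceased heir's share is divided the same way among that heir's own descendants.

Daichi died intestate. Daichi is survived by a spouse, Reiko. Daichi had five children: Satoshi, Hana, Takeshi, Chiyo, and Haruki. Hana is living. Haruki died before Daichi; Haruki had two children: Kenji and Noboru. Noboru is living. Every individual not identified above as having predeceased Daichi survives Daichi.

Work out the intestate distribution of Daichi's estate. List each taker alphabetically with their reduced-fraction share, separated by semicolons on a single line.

Chiyo 1/15; Hana 1/15; Kenji 1/30; Noboru 1/30; Reiko 2/3; Satoshi 1/15; Takeshi 1/15

Reiko, as surviving spouse, takes 2/3.
The remaining 1/3 passes to Daichi's descendants per stirpes.
The 1/3 is divided into 5 equal shares of 1/15 among Satoshi, Hana, Takeshi, Chiyo, Haruki.
Satoshi is living and takes 1/15.
Hana is living and takes 1/15.
Takeshi is living and takes 1/15.
Chiyo is living and takes 1/15.
Haruki predeceased; the 1/15 allotted to Haruki's branch passes to Haruki's issue by representation.
The 1/15 is divided into 2 equal shares of 1/30 among Kenji, Noboru.
Kenji is living and takes 1/30.
Noboru is living and takes 1/30.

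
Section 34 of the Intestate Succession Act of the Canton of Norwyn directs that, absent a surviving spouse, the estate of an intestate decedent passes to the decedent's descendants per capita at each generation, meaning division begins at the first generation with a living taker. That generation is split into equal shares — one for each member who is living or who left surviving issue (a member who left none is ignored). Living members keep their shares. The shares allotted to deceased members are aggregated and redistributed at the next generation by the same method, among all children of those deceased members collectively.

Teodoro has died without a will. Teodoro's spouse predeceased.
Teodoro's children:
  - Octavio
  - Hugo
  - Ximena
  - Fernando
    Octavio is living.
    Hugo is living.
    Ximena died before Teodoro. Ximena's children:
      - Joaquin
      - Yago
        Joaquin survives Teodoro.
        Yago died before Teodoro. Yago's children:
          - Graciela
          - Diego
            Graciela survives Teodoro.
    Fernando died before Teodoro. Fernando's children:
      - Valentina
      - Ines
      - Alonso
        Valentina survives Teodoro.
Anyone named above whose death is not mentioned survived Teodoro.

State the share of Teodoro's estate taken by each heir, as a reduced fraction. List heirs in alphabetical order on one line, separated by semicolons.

Alonso 1/10; Diego 1/20; Graciela 1/20; Hugo 1/4; Ines 1/10; Joaquin 1/10; Octavio 1/4; Valentina 1/10

There is no surviving spouse, so the entire estate passes to Teodoro's descendants per capita at each generation.
At generation 1 (Octavio, Hugo, Ximena, Fernando) there are 4 shares of (1)/4 = 1/4 each.
Living: Octavio and Hugo — each takes 1/4.
Deceased: Ximena and Fernando. Their combined 1/2 is pooled and carried to generation 2.
At generation 2 (Joaquin, Yago, Valentina, Ines, Alonso) there are 5 shares of (1/2)/5 = 1/10 each.
Living: Joaquin, Valentina, Ines, and Alonso — each takes 1/10.
Deceased: Yago. That 1/10 share is carried to generation 3.
At generation 3 (Graciela, Diego) there are 2 shares of (1/10)/2 = 1/20 each.
Living: Graciela and Diego — each takes 1/20.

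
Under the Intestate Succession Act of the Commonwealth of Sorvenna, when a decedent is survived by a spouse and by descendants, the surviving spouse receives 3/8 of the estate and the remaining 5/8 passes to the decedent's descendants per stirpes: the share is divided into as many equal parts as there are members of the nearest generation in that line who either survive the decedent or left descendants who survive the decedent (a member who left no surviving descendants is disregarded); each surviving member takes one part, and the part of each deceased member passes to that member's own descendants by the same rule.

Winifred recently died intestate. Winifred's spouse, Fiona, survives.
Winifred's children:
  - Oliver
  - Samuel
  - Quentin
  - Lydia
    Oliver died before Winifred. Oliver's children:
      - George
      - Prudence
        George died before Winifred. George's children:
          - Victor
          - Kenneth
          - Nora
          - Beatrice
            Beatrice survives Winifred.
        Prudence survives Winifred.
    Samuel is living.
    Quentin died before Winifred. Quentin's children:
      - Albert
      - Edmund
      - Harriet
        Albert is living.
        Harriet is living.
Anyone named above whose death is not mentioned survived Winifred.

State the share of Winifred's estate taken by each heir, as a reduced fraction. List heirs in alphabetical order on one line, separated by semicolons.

Albert 5/96; Beatrice 5/256; Edmund 5/96; Fiona 3/8; Harriet 5/96; Kenneth 5/256; Lydia 5/32; Nora 5/256; Prudence 5/64; Samuel 5/32; Victor 5/256

Fiona, as surviving spouse, takes 3/8.
The remaining 5/8 passes to Winifred's descendants per stirpes.
The 5/8 is divided into 4 equal shares of 5/32 among Oliver, Samuel, Quentin, Lydia.
Oliver predeceased; the 5/32 allotted to Oliver's branch passes to Oliver's issue by representation.
The 5/32 is divided into 2 equal shares of 5/64 among George, Prudence.
George predeceased; the 5/64 allotted to George's branch passes to George's issue by representation.
The 5/64 is divided into 4 equal shares of 5/256 among Victor, Kenneth, Nora, Beatrice.
Victor is living and takes 5/256.
Kenneth is living and takes 5/256.
Nora is living and takes 5/256.
Beatrice is living and takes 5/256.
Prudence is living and takes 5/64.
Samuel is living and takes 5/32.
Quentin predeceased; the 5/32 allotted to Quentin's branch passes to Quentin's issue by representation.
The 5/32 is divided into 3 equal shares of 5/96 among Albert, Edmund, Harriet.
Albert is living and takes 5/96.
Edmund is living and takes 5/96.
Harriet is living and takes 5/96.
Lydia is living and takes 5/32.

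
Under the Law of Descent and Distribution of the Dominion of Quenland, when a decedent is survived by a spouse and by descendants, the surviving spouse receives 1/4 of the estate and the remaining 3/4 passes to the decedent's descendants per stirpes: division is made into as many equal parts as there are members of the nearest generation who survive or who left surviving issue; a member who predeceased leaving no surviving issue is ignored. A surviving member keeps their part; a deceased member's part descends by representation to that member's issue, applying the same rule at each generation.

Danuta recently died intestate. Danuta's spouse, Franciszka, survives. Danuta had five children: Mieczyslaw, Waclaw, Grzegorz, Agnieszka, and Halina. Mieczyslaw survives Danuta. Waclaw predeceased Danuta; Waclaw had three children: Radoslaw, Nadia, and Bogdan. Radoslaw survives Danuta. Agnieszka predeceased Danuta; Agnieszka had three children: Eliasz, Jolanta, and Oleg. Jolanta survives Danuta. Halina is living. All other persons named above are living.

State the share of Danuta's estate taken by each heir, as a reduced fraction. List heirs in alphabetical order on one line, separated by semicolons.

Franciszka, as surviving spouse, takes 1/4.
The remaining 3/4 passes to Danuta's descendants per stirpes.
The 3/4 is divided into 5 equal shares of 3/20 among Mieczyslaw, Waclaw, Grzegorz, Agnieszka, Halina.
Mieczyslaw is living and takes 3/20.
Waclaw predeceased; the 3/20 allotted to Waclaw's branch passes to Waclaw's issue by representation.
The 3/20 is divided into 3 equal shares of 1/20 among Radoslaw, Nadia, Bogdan.
Radoslaw is living and takes 1/20.
Nadia is living and takes 1/20.
Bogdan is living and takes 1/20.
Grzegorz is living and takes 3/20.
Agnieszka predeceased; the 3/20 allotted to Agnieszka's branch passes to Agnieszka's issue by representation.
The 3/20 is divided into 3 equal shares of 1/20 among Eliasz, Jolanta, Oleg.
Eliasz is living and takes 1/20.
Jolanta is living and takes 1/20.
Oleg is living and takes 1/20.
Halina is living and takes 3/20.

Bogdan 1/20; Eliasz 1/20; Franciszka 1/4; Grzegorz 3/20; Halina 3/20; Jolanta 1/20; Mieczyslaw 3/20; Nadia 1/20; Oleg 1/20; Radoslaw 1/20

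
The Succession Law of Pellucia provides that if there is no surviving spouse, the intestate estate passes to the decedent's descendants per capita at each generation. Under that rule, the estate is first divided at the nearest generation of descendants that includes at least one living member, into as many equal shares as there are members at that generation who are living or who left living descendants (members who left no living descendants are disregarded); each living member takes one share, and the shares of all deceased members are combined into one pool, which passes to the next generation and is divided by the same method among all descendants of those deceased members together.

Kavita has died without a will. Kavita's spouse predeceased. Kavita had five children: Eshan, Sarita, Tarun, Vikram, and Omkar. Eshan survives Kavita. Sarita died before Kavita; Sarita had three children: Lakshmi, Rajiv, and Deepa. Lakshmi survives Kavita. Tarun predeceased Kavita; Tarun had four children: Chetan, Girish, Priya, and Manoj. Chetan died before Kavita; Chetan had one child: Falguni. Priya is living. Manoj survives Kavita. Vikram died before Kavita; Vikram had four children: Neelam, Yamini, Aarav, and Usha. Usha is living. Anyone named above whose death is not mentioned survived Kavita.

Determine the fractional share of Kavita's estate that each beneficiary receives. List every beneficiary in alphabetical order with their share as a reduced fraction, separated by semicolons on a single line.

There is no surviving spouse, so the entire estate passes to Kavita's descendants per capita at each generation.
At generation 1 (Eshan, Sarita, Tarun, Vikram, Omkar) there are 5 shares of (1)/5 = 1/5 each.
Living: Eshan and Omkar — each takes 1/5.
Deceased: Sarita, Tarun, and Vikram. Their combined 3/5 is pooled and carried to generation 2.
At generation 2 (Lakshmi, Rajiv, Deepa, Chetan, Girish, Priya, Manoj, Neelam, Yamini, Aarav, Usha) there are 11 shares of (3/5)/11 = 3/55 each.
Living: Lakshmi, Rajiv, Deepa, Girish, Priya, Manoj, Neelam, Yamini, Aarav, and Usha — each takes 3/55.
Deceased: Chetan. That 3/55 share is carried to generation 3.
At generation 3 (Falguni) there are 1 shares of (3/55)/1 = 3/55 each.
Living: Falguni — each takes 3/55.

Aarav 3/55; Deepa 3/55; Eshan 1/5; Falguni 3/55; Girish 3/55; Lakshmi 3/55; Manoj 3/55; Neelam 3/55; Omkar 1/5; Priya 3/55; Rajiv 3/55; Usha 3/55; Yamini 3/55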